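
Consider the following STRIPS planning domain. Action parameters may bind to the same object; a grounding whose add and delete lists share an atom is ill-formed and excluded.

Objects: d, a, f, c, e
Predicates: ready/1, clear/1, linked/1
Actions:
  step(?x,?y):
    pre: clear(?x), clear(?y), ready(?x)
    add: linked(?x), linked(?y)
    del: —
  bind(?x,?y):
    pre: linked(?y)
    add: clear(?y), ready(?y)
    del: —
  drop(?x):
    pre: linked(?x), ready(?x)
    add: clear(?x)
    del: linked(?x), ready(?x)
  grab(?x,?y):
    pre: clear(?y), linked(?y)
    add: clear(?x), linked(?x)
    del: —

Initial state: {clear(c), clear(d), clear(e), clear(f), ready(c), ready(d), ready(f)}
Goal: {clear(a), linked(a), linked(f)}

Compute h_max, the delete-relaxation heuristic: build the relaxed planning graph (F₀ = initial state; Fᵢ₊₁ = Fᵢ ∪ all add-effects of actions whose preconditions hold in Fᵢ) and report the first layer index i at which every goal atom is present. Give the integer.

2

F0 = init (7 atoms)
F1 = F0 ∪ {linked(c), linked(d), linked(e), linked(f)}  (11 atoms)
F2 = F1 ∪ {clear(a), linked(a), ready(e)}  (14 atoms)
goal ⊆ F2  ⇒  h_max = 2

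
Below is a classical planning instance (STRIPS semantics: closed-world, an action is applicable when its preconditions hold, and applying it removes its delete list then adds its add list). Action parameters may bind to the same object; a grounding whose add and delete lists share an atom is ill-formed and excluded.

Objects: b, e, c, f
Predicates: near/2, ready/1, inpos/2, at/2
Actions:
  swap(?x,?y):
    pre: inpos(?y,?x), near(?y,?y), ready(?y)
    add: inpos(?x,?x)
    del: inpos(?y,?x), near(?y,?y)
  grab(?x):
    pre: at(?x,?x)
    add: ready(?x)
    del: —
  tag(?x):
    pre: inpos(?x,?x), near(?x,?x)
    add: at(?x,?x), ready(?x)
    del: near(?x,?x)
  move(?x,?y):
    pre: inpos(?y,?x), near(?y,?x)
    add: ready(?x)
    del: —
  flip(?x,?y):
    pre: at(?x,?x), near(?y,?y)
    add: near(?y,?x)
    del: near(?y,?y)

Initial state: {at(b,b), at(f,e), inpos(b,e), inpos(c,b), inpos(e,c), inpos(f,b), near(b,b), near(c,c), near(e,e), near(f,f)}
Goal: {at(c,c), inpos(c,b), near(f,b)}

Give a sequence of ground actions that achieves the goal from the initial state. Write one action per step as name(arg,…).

grab(b); swap(e,b); move(e,e); swap(c,e); tag(c); flip(b,f)

1. grab(b)  →  {at(b,b), at(f,e), inpos(b,e), inpos(c,b), inpos(e,c), inpos(f,b), near(b,b), near(c,c), near(e,e), near(f,f), ready(b)}
2. swap(e,b)  →  {at(b,b), at(f,e), inpos(c,b), inpos(e,c), inpos(e,e), inpos(f,b), near(c,c), near(e,e), near(f,f), ready(b)}
3. move(e,e)  →  {at(b,b), at(f,e), inpos(c,b), inpos(e,c), inpos(e,e), inpos(f,b), near(c,c), near(e,e), near(f,f), ready(b), ready(e)}
4. swap(c,e)  →  {at(b,b), at(f,e), inpos(c,b), inpos(c,c), inpos(e,e), inpos(f,b), near(c,c), near(f,f), ready(b), ready(e)}
5. tag(c)  →  {at(b,b), at(c,c), at(f,e), inpos(c,b), inpos(c,c), inpos(e,e), inpos(f,b), near(f,f), ready(b), ready(c), ready(e)}
6. flip(b,f)  →  {at(b,b), at(c,c), at(f,e), inpos(c,b), inpos(c,c), inpos(e,e), inpos(f,b), near(f,b), ready(b), ready(c), ready(e)}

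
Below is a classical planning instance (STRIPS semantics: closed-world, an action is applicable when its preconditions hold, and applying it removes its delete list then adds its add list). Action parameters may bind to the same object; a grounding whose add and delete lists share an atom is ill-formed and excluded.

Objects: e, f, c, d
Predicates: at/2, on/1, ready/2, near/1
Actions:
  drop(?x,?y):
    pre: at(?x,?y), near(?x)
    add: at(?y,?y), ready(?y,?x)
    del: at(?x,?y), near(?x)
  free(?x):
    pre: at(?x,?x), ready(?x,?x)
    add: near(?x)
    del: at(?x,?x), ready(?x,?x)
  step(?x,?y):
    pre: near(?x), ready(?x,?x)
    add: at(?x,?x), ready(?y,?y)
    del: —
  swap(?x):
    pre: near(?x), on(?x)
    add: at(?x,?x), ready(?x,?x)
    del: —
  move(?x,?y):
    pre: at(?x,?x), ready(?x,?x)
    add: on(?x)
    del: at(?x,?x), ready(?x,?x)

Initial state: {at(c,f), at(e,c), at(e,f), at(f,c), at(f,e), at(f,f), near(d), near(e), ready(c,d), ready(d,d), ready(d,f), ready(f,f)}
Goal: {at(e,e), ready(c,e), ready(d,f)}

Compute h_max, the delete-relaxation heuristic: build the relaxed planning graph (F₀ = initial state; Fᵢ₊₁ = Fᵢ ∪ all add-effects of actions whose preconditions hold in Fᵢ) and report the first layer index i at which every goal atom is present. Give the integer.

2

F0 = init (12 atoms)
F1 = F0 ∪ {at(c,c), at(d,d), near(f), on(f), ready(c,c), ready(c,e), ready(e,e), ready(f,e)}  (20 atoms)
F2 = F1 ∪ {at(e,e), near(c), on(c), on(d), ready(c,f), ready(e,f)}  (26 atoms)
goal ⊆ F2  ⇒  h_max = 2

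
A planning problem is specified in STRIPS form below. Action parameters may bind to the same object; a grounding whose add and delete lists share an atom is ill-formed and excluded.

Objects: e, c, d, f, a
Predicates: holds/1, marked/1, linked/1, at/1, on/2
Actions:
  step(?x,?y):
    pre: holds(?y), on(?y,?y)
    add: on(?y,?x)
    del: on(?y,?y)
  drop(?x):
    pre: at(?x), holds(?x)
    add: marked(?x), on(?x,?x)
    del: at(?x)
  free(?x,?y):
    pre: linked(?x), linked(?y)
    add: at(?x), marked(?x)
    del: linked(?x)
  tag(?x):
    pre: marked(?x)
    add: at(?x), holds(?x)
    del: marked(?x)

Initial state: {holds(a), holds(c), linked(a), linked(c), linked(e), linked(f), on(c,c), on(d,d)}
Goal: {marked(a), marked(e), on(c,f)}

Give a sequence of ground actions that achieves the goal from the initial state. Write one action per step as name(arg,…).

step(f,c); free(e,e); free(a,c)

1. step(f,c)  →  {holds(a), holds(c), linked(a), linked(c), linked(e), linked(f), on(c,f), on(d,d)}
2. free(e,e)  →  {at(e), holds(a), holds(c), linked(a), linked(c), linked(f), marked(e), on(c,f), on(d,d)}
3. free(a,c)  →  {at(a), at(e), holds(a), holds(c), linked(c), linked(f), marked(a), marked(e), on(c,f), on(d,d)}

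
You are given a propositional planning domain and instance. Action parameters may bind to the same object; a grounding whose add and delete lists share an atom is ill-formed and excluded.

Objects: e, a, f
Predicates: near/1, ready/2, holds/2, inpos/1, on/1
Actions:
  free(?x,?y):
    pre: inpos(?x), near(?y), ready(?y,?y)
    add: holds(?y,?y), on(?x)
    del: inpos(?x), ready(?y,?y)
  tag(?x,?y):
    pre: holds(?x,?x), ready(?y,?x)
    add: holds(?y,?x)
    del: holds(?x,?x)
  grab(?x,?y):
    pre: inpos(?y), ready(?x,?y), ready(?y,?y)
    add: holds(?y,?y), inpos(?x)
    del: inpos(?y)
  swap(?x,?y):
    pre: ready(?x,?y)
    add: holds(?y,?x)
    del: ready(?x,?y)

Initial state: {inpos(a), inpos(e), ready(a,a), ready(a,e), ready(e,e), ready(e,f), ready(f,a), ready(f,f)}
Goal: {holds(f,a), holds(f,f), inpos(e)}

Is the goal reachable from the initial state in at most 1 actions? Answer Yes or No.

1. grab(f,a)  →  {holds(a,a), inpos(e), inpos(f), ready(a,a), ready(a,e), ready(e,e), ready(e,f), ready(f,a), ready(f,f)}
2. tag(a,f)  →  {holds(f,a), inpos(e), inpos(f), ready(a,a), ready(a,e), ready(e,e), ready(e,f), ready(f,a), ready(f,f)}
3. grab(e,f)  →  {holds(f,a), holds(f,f), inpos(e), ready(a,a), ready(a,e), ready(e,e), ready(e,f), ready(f,a), ready(f,f)}
optimal plan length = 3; 3 > 1

No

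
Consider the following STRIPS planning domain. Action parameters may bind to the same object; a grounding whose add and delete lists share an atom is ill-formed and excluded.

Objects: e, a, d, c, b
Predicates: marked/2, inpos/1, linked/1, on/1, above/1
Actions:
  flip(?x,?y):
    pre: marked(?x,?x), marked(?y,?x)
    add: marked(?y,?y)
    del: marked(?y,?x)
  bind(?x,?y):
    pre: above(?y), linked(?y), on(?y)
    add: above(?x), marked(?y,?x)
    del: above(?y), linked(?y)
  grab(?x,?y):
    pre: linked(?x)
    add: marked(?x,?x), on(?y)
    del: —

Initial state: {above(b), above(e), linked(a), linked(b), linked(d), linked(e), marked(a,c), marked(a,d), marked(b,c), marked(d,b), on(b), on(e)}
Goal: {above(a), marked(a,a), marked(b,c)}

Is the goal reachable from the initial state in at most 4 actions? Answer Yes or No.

Yes

1. bind(a,e)  →  {above(a), above(b), linked(a), linked(b), linked(d), marked(a,c), marked(a,d), marked(b,c), marked(d,b), marked(e,a), on(b), on(e)}
2. grab(a,e)  →  {above(a), above(b), linked(a), linked(b), linked(d), marked(a,a), marked(a,c), marked(a,d), marked(b,c), marked(d,b), marked(e,a), on(b), on(e)}
optimal plan length = 2; 2 ≤ 4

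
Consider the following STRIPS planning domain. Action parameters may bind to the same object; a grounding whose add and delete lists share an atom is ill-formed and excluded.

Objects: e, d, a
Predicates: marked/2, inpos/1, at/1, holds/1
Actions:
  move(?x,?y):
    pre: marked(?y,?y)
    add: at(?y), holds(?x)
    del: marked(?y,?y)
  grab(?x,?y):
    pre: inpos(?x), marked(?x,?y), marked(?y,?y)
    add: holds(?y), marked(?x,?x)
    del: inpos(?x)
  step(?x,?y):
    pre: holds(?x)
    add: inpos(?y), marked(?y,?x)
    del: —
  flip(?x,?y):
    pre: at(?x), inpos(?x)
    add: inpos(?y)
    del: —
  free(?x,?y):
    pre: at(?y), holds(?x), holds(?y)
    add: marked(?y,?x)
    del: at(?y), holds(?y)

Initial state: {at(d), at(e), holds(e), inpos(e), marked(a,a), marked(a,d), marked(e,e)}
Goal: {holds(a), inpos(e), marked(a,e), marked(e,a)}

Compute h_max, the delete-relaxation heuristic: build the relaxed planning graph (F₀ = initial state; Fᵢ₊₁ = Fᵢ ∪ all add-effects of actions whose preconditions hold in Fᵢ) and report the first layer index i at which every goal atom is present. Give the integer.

F0 = init (7 atoms)
F1 = F0 ∪ {at(a), holds(a), holds(d), inpos(a), inpos(d), marked(a,e), marked(d,e)}  (14 atoms)
F2 = F1 ∪ {marked(d,a), marked(d,d), marked(e,a), marked(e,d)}  (18 atoms)
goal ⊆ F2  ⇒  h_max = 2

2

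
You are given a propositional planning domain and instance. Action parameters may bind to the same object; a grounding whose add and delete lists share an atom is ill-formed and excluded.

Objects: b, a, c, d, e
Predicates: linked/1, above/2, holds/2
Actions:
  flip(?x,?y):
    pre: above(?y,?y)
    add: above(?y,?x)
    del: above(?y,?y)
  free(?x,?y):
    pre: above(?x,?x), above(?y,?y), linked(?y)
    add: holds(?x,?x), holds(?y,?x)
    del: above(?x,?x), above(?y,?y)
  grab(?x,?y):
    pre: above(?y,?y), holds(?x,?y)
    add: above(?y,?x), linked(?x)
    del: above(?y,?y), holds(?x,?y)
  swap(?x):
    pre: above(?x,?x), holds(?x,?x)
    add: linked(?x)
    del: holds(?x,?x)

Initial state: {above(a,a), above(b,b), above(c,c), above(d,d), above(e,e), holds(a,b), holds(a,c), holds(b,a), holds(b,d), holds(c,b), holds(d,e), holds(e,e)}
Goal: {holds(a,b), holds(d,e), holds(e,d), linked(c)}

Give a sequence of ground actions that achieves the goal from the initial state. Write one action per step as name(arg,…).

grab(c,b); swap(e); free(d,e)

1. grab(c,b)  →  {above(a,a), above(b,c), above(c,c), above(d,d), above(e,e), holds(a,b), holds(a,c), holds(b,a), holds(b,d), holds(d,e), holds(e,e), linked(c)}
2. swap(e)  →  {above(a,a), above(b,c), above(c,c), above(d,d), above(e,e), holds(a,b), holds(a,c), holds(b,a), holds(b,d), holds(d,e), linked(c), linked(e)}
3. free(d,e)  →  {above(a,a), above(b,c), above(c,c), holds(a,b), holds(a,c), holds(b,a), holds(b,d), holds(d,d), holds(d,e), holds(e,d), linked(c), linked(e)}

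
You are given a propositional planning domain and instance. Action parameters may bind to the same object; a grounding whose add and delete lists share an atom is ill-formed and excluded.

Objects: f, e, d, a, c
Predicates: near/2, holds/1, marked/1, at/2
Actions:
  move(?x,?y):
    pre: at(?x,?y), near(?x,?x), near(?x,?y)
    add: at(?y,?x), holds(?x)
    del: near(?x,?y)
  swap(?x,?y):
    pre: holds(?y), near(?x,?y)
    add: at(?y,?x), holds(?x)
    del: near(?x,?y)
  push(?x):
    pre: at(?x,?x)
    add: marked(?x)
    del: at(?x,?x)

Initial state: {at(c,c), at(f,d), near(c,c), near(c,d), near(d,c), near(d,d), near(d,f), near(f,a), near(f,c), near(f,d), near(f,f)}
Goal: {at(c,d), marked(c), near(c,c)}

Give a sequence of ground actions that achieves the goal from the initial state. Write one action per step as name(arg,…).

1. move(f,d)  →  {at(c,c), at(d,f), at(f,d), holds(f), near(c,c), near(c,d), near(d,c), near(d,d), near(d,f), near(f,a), near(f,c), near(f,f)}
2. move(d,f)  →  {at(c,c), at(d,f), at(f,d), holds(d), holds(f), near(c,c), near(c,d), near(d,c), near(d,d), near(f,a), near(f,c), near(f,f)}
3. swap(c,d)  →  {at(c,c), at(d,c), at(d,f), at(f,d), holds(c), holds(d), holds(f), near(c,c), near(d,c), near(d,d), near(f,a), near(f,c), near(f,f)}
4. move(d,c)  →  {at(c,c), at(c,d), at(d,c), at(d,f), at(f,d), holds(c), holds(d), holds(f), near(c,c), near(d,d), near(f,a), near(f,c), near(f,f)}
5. push(c)  →  {at(c,d), at(d,c), at(d,f), at(f,d), holds(c), holds(d), holds(f), marked(c), near(c,c), near(d,d), near(f,a), near(f,c), near(f,f)}

move(f,d); move(d,f); swap(c,d); move(d,c); push(c)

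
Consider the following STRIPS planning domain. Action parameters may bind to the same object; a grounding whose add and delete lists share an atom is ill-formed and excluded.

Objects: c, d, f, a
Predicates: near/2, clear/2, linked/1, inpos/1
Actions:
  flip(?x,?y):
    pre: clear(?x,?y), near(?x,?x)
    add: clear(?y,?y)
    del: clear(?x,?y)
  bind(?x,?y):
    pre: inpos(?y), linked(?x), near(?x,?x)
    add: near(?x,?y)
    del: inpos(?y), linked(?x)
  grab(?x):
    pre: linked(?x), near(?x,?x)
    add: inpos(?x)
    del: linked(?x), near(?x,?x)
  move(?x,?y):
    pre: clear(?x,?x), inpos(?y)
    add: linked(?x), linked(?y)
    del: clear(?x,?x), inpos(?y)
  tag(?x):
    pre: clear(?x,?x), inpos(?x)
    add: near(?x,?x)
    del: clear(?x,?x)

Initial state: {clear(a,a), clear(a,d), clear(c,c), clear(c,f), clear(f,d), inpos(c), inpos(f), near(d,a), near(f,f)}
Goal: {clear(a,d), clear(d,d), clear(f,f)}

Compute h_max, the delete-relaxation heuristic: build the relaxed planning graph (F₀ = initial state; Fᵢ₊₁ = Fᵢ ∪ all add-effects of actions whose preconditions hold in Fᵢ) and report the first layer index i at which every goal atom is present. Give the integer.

F0 = init (9 atoms)
F1 = F0 ∪ {clear(d,d), linked(a), linked(c), linked(f), near(c,c)}  (14 atoms)
F2 = F1 ∪ {clear(f,f), linked(d), near(c,f), near(f,c)}  (18 atoms)
goal ⊆ F2  ⇒  h_max = 2

2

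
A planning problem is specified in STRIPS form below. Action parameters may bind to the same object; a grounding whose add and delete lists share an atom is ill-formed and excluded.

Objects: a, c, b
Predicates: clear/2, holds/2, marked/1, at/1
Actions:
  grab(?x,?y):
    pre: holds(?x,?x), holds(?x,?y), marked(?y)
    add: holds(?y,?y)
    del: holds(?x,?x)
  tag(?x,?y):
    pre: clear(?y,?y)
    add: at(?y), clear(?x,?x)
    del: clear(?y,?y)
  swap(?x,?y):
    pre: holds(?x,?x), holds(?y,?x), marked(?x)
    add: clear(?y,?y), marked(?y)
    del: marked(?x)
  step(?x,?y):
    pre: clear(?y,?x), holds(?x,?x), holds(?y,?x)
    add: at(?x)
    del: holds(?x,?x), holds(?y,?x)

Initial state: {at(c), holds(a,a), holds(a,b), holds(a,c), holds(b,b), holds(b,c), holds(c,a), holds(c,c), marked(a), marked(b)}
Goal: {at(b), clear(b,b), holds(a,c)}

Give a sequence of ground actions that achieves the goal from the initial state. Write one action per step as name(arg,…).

swap(a,c); tag(b,c); step(b,b)

1. swap(a,c)  →  {at(c), clear(c,c), holds(a,a), holds(a,b), holds(a,c), holds(b,b), holds(b,c), holds(c,a), holds(c,c), marked(b), marked(c)}
2. tag(b,c)  →  {at(c), clear(b,b), holds(a,a), holds(a,b), holds(a,c), holds(b,b), holds(b,c), holds(c,a), holds(c,c), marked(b), marked(c)}
3. step(b,b)  →  {at(b), at(c), clear(b,b), holds(a,a), holds(a,b), holds(a,c), holds(b,c), holds(c,a), holds(c,c), marked(b), marked(c)}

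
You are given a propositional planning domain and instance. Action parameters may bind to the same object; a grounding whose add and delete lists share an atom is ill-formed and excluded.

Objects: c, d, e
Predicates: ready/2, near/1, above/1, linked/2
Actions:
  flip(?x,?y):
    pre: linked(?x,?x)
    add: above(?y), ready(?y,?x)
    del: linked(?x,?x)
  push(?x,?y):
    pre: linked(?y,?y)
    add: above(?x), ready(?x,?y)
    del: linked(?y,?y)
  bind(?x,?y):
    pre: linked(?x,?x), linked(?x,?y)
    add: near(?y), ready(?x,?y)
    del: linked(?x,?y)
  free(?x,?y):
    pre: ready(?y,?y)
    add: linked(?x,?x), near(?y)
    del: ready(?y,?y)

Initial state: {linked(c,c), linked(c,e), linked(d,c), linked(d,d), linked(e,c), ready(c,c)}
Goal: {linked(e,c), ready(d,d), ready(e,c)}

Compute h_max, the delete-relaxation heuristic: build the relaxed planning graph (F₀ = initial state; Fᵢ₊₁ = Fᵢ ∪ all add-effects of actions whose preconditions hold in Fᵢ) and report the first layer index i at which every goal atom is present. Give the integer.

F0 = init (6 atoms)
F1 = F0 ∪ {above(c), above(d), above(e), linked(e,e), near(c), near(d), near(e), ready(c,d), ready(c,e), ready(d,c), ready(d,d), ready(e,c), ready(e,d)}  (19 atoms)
goal ⊆ F1  ⇒  h_max = 1

1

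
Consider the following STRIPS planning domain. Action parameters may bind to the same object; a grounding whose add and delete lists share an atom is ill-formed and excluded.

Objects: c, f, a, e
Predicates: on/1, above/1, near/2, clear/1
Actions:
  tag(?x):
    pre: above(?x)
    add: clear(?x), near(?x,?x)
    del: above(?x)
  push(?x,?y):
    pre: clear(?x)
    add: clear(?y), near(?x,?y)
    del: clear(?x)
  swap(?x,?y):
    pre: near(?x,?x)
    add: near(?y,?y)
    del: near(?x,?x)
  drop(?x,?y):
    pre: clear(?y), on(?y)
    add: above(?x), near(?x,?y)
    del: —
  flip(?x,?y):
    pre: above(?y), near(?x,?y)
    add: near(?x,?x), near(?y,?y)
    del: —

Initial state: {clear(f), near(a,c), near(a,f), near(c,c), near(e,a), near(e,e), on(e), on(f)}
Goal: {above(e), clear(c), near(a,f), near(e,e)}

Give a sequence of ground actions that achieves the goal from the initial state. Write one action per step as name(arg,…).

1. drop(e,f)  →  {above(e), clear(f), near(a,c), near(a,f), near(c,c), near(e,a), near(e,e), near(e,f), on(e), on(f)}
2. push(f,c)  →  {above(e), clear(c), near(a,c), near(a,f), near(c,c), near(e,a), near(e,e), near(e,f), near(f,c), on(e), on(f)}

drop(e,f); push(f,c)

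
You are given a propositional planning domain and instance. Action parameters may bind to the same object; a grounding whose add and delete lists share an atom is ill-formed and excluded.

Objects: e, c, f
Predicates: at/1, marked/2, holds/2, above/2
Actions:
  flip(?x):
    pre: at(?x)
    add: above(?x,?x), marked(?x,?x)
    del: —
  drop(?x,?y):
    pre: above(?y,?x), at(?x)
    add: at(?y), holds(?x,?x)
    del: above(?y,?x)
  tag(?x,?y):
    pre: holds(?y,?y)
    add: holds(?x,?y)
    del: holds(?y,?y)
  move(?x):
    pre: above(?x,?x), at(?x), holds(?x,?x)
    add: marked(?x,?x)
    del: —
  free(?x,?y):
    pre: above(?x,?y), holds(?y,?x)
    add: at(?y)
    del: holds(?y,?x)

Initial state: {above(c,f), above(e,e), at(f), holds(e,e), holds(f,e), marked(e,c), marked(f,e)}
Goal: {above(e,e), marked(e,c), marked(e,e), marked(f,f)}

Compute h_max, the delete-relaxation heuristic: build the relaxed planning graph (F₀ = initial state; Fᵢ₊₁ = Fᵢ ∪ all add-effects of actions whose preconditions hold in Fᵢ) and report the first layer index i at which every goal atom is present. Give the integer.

F0 = init (7 atoms)
F1 = F0 ∪ {above(f,f), at(c), at(e), holds(c,e), holds(f,f), marked(f,f)}  (13 atoms)
F2 = F1 ∪ {above(c,c), holds(c,f), holds(e,f), marked(c,c), marked(e,e)}  (18 atoms)
goal ⊆ F2  ⇒  h_max = 2

2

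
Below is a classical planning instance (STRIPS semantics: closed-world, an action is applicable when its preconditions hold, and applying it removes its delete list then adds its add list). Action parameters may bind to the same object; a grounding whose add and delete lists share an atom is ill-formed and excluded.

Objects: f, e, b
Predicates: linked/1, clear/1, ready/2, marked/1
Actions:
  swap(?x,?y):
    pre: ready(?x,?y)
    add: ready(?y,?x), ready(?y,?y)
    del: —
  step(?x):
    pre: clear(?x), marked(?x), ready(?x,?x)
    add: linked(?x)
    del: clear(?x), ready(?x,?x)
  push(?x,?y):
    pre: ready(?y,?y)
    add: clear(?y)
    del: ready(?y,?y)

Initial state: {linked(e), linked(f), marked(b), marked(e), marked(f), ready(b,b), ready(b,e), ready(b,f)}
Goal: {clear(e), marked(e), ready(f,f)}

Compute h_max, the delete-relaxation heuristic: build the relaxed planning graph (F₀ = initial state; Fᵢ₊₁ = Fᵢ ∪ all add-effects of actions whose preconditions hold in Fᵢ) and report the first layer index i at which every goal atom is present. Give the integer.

2

F0 = init (8 atoms)
F1 = F0 ∪ {clear(b), ready(e,b), ready(e,e), ready(f,b), ready(f,f)}  (13 atoms)
F2 = F1 ∪ {clear(e), clear(f), linked(b)}  (16 atoms)
goal ⊆ F2  ⇒  h_max = 2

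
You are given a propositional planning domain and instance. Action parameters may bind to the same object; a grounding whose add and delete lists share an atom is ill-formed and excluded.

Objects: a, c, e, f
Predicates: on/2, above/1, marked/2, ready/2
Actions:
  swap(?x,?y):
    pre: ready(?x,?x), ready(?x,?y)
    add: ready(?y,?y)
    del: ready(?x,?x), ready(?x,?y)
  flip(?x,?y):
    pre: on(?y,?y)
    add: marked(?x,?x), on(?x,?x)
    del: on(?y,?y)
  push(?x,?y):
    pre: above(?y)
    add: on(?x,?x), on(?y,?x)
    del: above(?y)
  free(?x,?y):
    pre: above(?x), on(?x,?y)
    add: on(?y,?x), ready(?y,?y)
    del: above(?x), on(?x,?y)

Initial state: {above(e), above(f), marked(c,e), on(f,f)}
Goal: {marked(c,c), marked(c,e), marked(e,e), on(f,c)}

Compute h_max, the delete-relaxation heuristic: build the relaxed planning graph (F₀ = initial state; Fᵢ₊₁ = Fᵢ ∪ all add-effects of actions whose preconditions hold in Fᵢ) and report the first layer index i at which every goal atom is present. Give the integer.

1

F0 = init (4 atoms)
F1 = F0 ∪ {marked(a,a), marked(c,c), marked(e,e), on(a,a), on(c,c), on(e,a), on(e,c), on(e,e), on(e,f), on(f,a), on(f,c), on(f,e)}  (16 atoms)
goal ⊆ F1  ⇒  h_max = 1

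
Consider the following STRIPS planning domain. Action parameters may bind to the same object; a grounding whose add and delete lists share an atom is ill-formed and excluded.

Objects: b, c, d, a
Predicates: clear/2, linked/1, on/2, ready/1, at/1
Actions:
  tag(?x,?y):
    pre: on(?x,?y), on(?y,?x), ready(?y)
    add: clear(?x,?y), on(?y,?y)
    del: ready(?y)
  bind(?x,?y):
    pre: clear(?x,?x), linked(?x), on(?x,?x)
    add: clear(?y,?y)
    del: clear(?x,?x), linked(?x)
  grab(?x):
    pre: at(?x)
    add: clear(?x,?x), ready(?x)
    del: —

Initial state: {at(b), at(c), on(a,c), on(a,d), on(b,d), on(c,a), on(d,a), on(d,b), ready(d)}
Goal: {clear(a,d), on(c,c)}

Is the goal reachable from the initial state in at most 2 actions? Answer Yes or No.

No

1. tag(a,d)  →  {at(b), at(c), clear(a,d), on(a,c), on(a,d), on(b,d), on(c,a), on(d,a), on(d,b), on(d,d)}
2. grab(c)  →  {at(b), at(c), clear(a,d), clear(c,c), on(a,c), on(a,d), on(b,d), on(c,a), on(d,a), on(d,b), on(d,d), ready(c)}
3. tag(a,c)  →  {at(b), at(c), clear(a,c), clear(a,d), clear(c,c), on(a,c), on(a,d), on(b,d), on(c,a), on(c,c), on(d,a), on(d,b), on(d,d)}
optimal plan length = 3; 3 > 2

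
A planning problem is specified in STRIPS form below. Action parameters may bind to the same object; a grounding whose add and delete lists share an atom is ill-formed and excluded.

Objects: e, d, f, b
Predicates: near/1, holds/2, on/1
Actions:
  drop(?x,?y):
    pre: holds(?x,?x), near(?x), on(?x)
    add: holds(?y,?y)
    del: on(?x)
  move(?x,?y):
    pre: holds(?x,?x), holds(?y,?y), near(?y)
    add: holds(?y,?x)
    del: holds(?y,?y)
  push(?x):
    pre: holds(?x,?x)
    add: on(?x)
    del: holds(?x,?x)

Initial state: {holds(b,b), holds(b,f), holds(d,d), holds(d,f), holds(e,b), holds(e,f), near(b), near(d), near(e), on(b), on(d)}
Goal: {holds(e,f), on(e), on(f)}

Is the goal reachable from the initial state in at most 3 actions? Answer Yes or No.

No

1. drop(d,e)  →  {holds(b,b), holds(b,f), holds(d,d), holds(d,f), holds(e,b), holds(e,e), holds(e,f), near(b), near(d), near(e), on(b)}
2. drop(b,f)  →  {holds(b,b), holds(b,f), holds(d,d), holds(d,f), holds(e,b), holds(e,e), holds(e,f), holds(f,f), near(b), near(d), near(e)}
3. push(e)  →  {holds(b,b), holds(b,f), holds(d,d), holds(d,f), holds(e,b), holds(e,f), holds(f,f), near(b), near(d), near(e), on(e)}
4. push(f)  →  {holds(b,b), holds(b,f), holds(d,d), holds(d,f), holds(e,b), holds(e,f), near(b), near(d), near(e), on(e), on(f)}
optimal plan length = 4; 4 > 3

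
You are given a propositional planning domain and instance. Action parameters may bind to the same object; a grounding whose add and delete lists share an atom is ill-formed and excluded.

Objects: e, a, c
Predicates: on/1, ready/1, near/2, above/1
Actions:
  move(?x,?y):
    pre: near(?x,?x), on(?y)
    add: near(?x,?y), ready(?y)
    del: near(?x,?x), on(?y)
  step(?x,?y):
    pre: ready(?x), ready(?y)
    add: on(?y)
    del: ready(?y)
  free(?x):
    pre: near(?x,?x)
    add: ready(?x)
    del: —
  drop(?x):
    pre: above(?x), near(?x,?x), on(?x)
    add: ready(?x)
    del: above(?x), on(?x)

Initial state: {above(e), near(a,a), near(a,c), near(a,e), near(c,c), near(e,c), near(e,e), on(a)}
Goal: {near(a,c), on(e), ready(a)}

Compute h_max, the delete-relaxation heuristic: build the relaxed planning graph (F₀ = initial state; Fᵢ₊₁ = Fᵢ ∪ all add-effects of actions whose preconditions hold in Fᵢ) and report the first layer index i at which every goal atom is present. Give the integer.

F0 = init (8 atoms)
F1 = F0 ∪ {near(c,a), near(e,a), ready(a), ready(c), ready(e)}  (13 atoms)
F2 = F1 ∪ {on(c), on(e)}  (15 atoms)
goal ⊆ F2  ⇒  h_max = 2

2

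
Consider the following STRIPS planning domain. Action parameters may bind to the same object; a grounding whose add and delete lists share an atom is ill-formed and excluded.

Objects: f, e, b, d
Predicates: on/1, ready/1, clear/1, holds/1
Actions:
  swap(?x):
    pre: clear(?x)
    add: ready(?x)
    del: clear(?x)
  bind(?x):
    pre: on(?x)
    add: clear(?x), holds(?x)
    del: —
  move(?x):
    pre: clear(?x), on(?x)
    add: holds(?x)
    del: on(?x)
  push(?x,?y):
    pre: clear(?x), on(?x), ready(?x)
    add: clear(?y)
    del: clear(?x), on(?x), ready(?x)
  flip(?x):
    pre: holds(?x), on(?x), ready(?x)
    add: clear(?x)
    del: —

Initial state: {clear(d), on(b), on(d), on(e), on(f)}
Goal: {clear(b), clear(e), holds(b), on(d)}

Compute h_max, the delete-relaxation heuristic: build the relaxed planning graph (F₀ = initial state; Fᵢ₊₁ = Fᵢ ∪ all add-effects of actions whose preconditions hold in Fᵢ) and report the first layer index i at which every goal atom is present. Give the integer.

F0 = init (5 atoms)
F1 = F0 ∪ {clear(b), clear(e), clear(f), holds(b), holds(d), holds(e), holds(f), ready(d)}  (13 atoms)
goal ⊆ F1  ⇒  h_max = 1

1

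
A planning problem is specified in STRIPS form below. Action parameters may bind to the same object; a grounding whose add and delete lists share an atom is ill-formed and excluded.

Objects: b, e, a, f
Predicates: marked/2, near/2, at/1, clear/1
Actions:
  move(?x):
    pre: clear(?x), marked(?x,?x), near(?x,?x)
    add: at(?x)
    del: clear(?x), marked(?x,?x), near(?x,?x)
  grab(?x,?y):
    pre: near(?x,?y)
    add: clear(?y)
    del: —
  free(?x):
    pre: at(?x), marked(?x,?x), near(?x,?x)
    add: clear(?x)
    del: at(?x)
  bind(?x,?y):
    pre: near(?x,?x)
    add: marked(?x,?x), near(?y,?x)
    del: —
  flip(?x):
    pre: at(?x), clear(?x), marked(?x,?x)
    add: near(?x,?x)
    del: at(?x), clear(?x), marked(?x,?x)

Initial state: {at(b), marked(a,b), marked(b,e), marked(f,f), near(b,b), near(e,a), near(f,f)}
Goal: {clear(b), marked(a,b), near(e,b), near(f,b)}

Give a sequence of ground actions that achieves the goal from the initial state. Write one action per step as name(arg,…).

grab(b,b); bind(b,e); bind(b,f)

1. grab(b,b)  →  {at(b), clear(b), marked(a,b), marked(b,e), marked(f,f), near(b,b), near(e,a), near(f,f)}
2. bind(b,e)  →  {at(b), clear(b), marked(a,b), marked(b,b), marked(b,e), marked(f,f), near(b,b), near(e,a), near(e,b), near(f,f)}
3. bind(b,f)  →  {at(b), clear(b), marked(a,b), marked(b,b), marked(b,e), marked(f,f), near(b,b), near(e,a), near(e,b), near(f,b), near(f,f)}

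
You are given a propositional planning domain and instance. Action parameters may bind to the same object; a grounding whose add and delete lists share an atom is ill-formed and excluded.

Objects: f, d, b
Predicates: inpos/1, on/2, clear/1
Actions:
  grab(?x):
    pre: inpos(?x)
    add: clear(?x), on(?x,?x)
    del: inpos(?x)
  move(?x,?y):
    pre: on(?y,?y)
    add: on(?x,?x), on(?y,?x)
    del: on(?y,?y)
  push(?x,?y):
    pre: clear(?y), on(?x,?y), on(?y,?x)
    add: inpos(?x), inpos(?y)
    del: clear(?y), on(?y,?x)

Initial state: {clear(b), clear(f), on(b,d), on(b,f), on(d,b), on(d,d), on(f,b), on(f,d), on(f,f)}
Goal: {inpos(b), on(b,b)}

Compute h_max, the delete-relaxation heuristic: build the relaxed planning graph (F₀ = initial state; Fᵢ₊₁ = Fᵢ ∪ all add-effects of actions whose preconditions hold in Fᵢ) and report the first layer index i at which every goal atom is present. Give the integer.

F0 = init (9 atoms)
F1 = F0 ∪ {inpos(b), inpos(d), inpos(f), on(b,b), on(d,f)}  (14 atoms)
goal ⊆ F1  ⇒  h_max = 1

1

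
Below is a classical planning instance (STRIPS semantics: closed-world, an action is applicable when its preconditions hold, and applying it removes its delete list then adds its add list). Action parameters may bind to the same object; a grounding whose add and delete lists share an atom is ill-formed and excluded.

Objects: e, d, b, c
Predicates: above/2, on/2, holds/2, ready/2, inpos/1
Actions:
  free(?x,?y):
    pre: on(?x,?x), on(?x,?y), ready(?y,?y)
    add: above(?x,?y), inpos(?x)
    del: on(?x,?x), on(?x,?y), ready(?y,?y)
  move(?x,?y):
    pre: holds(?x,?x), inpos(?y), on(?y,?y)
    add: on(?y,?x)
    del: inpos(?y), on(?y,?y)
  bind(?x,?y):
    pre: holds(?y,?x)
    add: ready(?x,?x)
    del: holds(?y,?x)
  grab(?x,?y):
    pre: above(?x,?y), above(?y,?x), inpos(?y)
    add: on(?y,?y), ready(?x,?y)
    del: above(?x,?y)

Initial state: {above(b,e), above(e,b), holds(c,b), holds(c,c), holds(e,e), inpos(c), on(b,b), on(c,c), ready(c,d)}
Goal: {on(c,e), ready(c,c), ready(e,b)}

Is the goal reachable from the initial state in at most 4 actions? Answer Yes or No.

1. move(e,c)  →  {above(b,e), above(e,b), holds(c,b), holds(c,c), holds(e,e), on(b,b), on(c,e), ready(c,d)}
2. bind(b,c)  →  {above(b,e), above(e,b), holds(c,c), holds(e,e), on(b,b), on(c,e), ready(b,b), ready(c,d)}
3. free(b,b)  →  {above(b,b), above(b,e), above(e,b), holds(c,c), holds(e,e), inpos(b), on(c,e), ready(c,d)}
4. bind(c,c)  →  {above(b,b), above(b,e), above(e,b), holds(e,e), inpos(b), on(c,e), ready(c,c), ready(c,d)}
5. grab(e,b)  →  {above(b,b), above(b,e), holds(e,e), inpos(b), on(b,b), on(c,e), ready(c,c), ready(c,d), ready(e,b)}
optimal plan length = 5; 5 > 4

No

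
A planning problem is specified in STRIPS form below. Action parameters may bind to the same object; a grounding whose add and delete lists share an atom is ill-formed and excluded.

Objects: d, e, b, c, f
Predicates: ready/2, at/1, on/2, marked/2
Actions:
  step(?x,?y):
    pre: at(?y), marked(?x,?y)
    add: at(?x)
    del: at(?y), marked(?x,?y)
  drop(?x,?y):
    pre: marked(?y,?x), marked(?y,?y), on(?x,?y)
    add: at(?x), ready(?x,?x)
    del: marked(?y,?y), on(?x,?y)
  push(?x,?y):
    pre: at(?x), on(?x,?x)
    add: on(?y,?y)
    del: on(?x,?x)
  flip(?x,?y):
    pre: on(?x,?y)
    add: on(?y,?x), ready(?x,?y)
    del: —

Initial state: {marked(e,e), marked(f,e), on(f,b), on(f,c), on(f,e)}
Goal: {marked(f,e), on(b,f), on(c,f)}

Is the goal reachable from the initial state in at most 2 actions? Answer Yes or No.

Yes

1. flip(f,b)  →  {marked(e,e), marked(f,e), on(b,f), on(f,b), on(f,c), on(f,e), ready(f,b)}
2. flip(f,c)  →  {marked(e,e), marked(f,e), on(b,f), on(c,f), on(f,b), on(f,c), on(f,e), ready(f,b), ready(f,c)}
optimal plan length = 2; 2 ≤ 2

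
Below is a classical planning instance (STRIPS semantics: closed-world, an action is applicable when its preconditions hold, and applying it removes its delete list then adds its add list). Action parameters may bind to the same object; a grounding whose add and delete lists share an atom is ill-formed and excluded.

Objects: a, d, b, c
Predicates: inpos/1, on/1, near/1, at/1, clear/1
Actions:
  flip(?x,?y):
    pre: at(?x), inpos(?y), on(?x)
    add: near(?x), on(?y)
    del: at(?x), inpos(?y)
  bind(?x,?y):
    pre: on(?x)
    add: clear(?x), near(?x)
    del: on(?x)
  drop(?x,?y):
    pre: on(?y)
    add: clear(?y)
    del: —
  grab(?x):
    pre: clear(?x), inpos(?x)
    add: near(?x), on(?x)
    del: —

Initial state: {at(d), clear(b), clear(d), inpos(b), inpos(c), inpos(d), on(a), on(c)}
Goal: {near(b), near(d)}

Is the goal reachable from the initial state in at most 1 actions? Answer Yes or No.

1. grab(d)  →  {at(d), clear(b), clear(d), inpos(b), inpos(c), inpos(d), near(d), on(a), on(c), on(d)}
2. grab(b)  →  {at(d), clear(b), clear(d), inpos(b), inpos(c), inpos(d), near(b), near(d), on(a), on(b), on(c), on(d)}
optimal plan length = 2; 2 > 1

No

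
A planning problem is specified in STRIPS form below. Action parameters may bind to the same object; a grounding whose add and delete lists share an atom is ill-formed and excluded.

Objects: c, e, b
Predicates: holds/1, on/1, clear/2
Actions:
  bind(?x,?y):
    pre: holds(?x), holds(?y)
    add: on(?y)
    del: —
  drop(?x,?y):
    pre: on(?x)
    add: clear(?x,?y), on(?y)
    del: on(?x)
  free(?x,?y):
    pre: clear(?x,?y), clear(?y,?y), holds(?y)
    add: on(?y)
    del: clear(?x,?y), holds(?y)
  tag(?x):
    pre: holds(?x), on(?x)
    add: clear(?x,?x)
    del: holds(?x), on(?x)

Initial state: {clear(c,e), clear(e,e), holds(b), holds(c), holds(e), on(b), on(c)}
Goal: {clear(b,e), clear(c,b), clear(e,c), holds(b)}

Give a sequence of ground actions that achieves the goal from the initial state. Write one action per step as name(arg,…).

1. drop(c,b)  →  {clear(c,b), clear(c,e), clear(e,e), holds(b), holds(c), holds(e), on(b)}
2. drop(b,e)  →  {clear(b,e), clear(c,b), clear(c,e), clear(e,e), holds(b), holds(c), holds(e), on(e)}
3. drop(e,c)  →  {clear(b,e), clear(c,b), clear(c,e), clear(e,c), clear(e,e), holds(b), holds(c), holds(e), on(c)}

drop(c,b); drop(b,e); drop(e,c)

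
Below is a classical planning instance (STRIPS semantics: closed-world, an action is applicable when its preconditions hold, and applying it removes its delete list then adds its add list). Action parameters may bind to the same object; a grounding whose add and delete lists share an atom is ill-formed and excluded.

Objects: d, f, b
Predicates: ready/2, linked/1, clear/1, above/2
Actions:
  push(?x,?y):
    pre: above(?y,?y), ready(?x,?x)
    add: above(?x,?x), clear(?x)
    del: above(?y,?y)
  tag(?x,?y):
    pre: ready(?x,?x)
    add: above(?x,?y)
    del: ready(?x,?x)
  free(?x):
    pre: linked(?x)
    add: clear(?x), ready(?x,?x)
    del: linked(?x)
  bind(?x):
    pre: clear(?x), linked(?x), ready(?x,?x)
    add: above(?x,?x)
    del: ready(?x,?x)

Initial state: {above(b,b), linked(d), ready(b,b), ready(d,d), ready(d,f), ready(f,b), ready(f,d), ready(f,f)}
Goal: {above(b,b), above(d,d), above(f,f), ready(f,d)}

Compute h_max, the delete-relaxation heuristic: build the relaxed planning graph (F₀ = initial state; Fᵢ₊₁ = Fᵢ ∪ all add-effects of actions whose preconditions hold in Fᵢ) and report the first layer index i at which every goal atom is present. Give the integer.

1

F0 = init (8 atoms)
F1 = F0 ∪ {above(b,d), above(b,f), above(d,b), above(d,d), above(d,f), above(f,b), above(f,d), above(f,f), clear(d), clear(f)}  (18 atoms)
goal ⊆ F1  ⇒  h_max = 1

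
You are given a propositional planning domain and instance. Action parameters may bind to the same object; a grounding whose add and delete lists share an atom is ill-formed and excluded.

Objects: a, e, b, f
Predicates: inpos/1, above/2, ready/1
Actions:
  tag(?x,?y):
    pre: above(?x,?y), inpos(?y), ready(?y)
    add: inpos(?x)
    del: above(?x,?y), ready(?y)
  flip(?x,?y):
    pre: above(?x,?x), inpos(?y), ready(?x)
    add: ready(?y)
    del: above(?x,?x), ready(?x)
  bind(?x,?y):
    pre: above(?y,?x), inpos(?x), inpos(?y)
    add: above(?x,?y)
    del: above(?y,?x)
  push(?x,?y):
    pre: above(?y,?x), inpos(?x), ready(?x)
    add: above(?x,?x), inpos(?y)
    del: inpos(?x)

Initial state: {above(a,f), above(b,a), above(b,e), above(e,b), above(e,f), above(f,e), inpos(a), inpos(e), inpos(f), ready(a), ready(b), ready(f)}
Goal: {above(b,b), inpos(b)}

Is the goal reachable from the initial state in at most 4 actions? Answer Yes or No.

1. push(a,b)  →  {above(a,a), above(a,f), above(b,a), above(b,e), above(e,b), above(e,f), above(f,e), inpos(b), inpos(e), inpos(f), ready(a), ready(b), ready(f)}
2. tag(a,f)  →  {above(a,a), above(b,a), above(b,e), above(e,b), above(e,f), above(f,e), inpos(a), inpos(b), inpos(e), inpos(f), ready(a), ready(b)}
3. push(b,e)  →  {above(a,a), above(b,a), above(b,b), above(b,e), above(e,b), above(e,f), above(f,e), inpos(a), inpos(e), inpos(f), ready(a), ready(b)}
4. tag(b,a)  →  {above(a,a), above(b,b), above(b,e), above(e,b), above(e,f), above(f,e), inpos(a), inpos(b), inpos(e), inpos(f), ready(b)}
optimal plan length = 4; 4 ≤ 4

Yes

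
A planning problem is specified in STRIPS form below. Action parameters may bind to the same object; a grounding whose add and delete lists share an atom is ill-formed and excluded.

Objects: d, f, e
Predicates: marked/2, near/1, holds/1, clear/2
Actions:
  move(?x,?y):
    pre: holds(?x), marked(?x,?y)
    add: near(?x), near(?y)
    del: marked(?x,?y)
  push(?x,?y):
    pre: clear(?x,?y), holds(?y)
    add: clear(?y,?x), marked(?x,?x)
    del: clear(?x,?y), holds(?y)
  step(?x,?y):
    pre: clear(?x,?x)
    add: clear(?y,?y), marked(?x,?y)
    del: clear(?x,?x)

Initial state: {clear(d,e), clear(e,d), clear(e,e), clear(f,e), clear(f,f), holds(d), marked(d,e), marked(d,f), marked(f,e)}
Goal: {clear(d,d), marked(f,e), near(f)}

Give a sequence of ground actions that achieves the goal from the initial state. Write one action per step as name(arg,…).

move(d,f); step(f,d)

1. move(d,f)  →  {clear(d,e), clear(e,d), clear(e,e), clear(f,e), clear(f,f), holds(d), marked(d,e), marked(f,e), near(d), near(f)}
2. step(f,d)  →  {clear(d,d), clear(d,e), clear(e,d), clear(e,e), clear(f,e), holds(d), marked(d,e), marked(f,d), marked(f,e), near(d), near(f)}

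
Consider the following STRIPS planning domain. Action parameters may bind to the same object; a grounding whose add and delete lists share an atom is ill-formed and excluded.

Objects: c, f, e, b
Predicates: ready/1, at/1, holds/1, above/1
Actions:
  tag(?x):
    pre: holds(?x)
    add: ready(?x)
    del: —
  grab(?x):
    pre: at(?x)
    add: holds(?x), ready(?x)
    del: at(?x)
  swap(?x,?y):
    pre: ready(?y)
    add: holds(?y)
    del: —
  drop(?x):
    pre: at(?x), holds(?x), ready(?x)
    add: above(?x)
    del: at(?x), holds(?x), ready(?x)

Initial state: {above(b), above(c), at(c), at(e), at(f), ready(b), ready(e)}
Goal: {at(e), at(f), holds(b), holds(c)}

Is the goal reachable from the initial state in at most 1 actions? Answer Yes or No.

No

1. grab(c)  →  {above(b), above(c), at(e), at(f), holds(c), ready(b), ready(c), ready(e)}
2. swap(c,b)  →  {above(b), above(c), at(e), at(f), holds(b), holds(c), ready(b), ready(c), ready(e)}
optimal plan length = 2; 2 > 1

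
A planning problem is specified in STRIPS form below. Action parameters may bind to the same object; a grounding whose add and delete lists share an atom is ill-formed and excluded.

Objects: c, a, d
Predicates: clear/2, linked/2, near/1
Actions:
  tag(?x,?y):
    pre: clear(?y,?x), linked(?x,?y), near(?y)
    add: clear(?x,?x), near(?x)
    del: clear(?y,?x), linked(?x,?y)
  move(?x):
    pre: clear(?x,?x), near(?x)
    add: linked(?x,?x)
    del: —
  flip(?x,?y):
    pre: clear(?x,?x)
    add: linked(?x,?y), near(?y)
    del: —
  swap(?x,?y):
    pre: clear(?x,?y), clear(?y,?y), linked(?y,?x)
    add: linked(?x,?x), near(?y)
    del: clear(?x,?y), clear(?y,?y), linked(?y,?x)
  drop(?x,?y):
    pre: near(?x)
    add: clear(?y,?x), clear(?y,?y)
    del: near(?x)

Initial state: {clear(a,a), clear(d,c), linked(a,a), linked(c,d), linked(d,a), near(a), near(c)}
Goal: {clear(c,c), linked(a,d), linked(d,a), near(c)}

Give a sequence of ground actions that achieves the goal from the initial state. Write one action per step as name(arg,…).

1. flip(a,d)  →  {clear(a,a), clear(d,c), linked(a,a), linked(a,d), linked(c,d), linked(d,a), near(a), near(c), near(d)}
2. tag(c,d)  →  {clear(a,a), clear(c,c), linked(a,a), linked(a,d), linked(d,a), near(a), near(c), near(d)}

flip(a,d); tag(c,d)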